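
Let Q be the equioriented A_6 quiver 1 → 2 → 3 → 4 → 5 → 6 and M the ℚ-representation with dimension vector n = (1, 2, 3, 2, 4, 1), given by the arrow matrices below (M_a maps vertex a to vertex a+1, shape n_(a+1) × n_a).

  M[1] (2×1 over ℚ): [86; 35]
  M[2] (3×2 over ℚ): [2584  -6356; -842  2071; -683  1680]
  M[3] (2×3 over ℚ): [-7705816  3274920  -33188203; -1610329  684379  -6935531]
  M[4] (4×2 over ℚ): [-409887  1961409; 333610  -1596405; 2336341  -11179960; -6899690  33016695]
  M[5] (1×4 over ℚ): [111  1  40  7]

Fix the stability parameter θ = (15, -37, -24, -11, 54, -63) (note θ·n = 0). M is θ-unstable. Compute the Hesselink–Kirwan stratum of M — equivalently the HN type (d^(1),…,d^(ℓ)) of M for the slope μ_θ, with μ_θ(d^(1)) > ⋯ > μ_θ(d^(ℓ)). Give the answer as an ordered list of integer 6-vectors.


Barcode: M ≅ I[1,6], I[2,5], I[3,3], I[5,5]^2. HN layers by μ_θ (6 steps, strictly decreasing):
  μ^(1)=54; μ^(2)=-9/2; μ^(3)=-11; μ^(4)=-46/3; μ^(5)=-24; μ^(6)=-37

((0, 0, 0, 0, 3, 0); (0, 0, 0, 0, 1, 1); (0, 0, 0, 2, 0, 0); (1, 1, 1, 0, 0, 0); (0, 0, 2, 0, 0, 0); (0, 1, 0, 0, 0, 0))


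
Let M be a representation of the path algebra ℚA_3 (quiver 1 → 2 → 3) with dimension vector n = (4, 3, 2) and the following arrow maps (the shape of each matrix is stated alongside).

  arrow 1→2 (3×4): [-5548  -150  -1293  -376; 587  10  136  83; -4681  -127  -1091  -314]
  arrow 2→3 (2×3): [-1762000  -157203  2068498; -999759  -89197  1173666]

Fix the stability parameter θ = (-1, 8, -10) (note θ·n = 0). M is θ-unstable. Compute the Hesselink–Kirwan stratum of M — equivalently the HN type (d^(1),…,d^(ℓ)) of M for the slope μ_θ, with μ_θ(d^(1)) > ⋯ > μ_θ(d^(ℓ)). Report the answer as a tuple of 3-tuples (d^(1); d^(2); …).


Barcode: M ≅ I[1,1], I[1,2], I[1,3]^2. HN layers by μ_θ (2 steps, strictly decreasing):
  μ^(1)=8; μ^(2)=-1

((0, 1, 0); (4, 2, 2))


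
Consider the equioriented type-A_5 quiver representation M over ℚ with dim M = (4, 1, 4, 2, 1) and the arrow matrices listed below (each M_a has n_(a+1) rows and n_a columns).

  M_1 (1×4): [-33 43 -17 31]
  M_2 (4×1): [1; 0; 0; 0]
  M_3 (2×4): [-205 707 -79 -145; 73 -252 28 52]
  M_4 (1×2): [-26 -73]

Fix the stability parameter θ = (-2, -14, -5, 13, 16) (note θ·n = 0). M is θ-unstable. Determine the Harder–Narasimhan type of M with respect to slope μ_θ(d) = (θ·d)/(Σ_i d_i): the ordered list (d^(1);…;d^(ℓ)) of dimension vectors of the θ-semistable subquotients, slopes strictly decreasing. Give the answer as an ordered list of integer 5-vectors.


Interval decomposition of M: I[1,1]^3, I[1,5], I[3,3]^2, I[3,4].
HN type (ℓ=5): μ^(1)=16; μ^(2)=13; μ^(3)=-2; μ^(4)=-5; μ^(5)=-8

((0, 0, 0, 0, 1); (0, 0, 0, 2, 0); (3, 0, 0, 0, 0); (0, 0, 4, 0, 0); (1, 1, 0, 0, 0))


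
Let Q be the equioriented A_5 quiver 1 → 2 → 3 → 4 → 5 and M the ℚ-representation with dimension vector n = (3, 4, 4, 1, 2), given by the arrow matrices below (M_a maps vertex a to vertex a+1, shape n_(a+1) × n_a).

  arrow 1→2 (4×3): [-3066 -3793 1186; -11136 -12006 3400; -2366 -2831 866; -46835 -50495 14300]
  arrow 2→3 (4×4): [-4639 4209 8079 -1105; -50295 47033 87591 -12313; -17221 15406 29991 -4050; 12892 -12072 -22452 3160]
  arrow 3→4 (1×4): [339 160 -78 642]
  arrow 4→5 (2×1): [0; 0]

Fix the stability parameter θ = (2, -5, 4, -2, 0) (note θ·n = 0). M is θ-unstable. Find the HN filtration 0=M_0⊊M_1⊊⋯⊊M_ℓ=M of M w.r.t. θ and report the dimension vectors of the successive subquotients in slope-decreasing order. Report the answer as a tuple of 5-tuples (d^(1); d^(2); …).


Interval decomposition of M: I[1,2], I[1,3], I[1,4], I[2,2], I[3,3]^2, I[5,5]^2.
HN type (ℓ=5): μ^(1)=4; μ^(2)=1; μ^(3)=0; μ^(4)=-3/2; μ^(5)=-5

((0, 0, 3, 0, 0); (0, 0, 1, 1, 0); (0, 0, 0, 0, 2); (3, 3, 0, 0, 0); (0, 1, 0, 0, 0))


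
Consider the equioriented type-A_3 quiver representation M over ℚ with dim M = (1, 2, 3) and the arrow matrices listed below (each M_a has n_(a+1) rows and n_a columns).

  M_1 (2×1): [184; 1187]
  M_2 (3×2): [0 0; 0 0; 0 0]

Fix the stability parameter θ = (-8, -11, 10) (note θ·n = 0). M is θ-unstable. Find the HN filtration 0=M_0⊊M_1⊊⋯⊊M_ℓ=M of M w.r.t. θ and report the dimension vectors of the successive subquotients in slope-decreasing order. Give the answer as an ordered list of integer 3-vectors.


Barcode: M ≅ I[1,2], I[2,2], I[3,3]^3. HN layers by μ_θ (3 steps, strictly decreasing):
  μ^(1)=10; μ^(2)=-19/2; μ^(3)=-11

((0, 0, 3); (1, 1, 0); (0, 1, 0))


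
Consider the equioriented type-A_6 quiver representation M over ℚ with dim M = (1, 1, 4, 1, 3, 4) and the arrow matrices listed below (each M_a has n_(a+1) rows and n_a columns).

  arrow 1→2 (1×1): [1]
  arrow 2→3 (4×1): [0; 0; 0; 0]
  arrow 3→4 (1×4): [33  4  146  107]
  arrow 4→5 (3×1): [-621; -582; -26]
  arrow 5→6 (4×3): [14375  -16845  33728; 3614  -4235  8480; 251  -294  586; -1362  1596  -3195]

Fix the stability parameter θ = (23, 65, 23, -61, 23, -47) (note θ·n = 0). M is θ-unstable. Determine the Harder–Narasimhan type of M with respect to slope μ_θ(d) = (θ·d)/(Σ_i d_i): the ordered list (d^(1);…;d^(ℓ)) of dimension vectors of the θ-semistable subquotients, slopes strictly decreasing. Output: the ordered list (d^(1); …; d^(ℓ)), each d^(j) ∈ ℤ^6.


Interval decomposition of M: I[1,2], I[3,3]^3, I[3,6], I[5,6]^2, I[6,6].
HN type (ℓ=5): μ^(1)=65; μ^(2)=23; μ^(3)=-12; μ^(4)=-19; μ^(5)=-47

((0, 1, 0, 0, 0, 0); (1, 0, 3, 0, 0, 0); (0, 0, 0, 0, 3, 3); (0, 0, 1, 1, 0, 0); (0, 0, 0, 0, 0, 1))


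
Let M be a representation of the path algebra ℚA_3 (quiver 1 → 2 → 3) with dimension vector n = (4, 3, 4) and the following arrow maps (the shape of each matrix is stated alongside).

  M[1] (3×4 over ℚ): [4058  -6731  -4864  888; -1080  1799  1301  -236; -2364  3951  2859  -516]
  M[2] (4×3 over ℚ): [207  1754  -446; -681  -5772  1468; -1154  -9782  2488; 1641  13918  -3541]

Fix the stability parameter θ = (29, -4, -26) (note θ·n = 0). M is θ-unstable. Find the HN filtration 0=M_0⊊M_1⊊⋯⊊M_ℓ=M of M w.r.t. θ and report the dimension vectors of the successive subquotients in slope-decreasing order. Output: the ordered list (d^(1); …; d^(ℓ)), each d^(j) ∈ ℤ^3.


Interval decomposition of M: I[1,1]^2, I[1,3]^2, I[2,3], I[3,3].
HN type (ℓ=4): μ^(1)=29; μ^(2)=-1/3; μ^(3)=-15; μ^(4)=-26

((2, 0, 0); (2, 2, 2); (0, 1, 1); (0, 0, 1))


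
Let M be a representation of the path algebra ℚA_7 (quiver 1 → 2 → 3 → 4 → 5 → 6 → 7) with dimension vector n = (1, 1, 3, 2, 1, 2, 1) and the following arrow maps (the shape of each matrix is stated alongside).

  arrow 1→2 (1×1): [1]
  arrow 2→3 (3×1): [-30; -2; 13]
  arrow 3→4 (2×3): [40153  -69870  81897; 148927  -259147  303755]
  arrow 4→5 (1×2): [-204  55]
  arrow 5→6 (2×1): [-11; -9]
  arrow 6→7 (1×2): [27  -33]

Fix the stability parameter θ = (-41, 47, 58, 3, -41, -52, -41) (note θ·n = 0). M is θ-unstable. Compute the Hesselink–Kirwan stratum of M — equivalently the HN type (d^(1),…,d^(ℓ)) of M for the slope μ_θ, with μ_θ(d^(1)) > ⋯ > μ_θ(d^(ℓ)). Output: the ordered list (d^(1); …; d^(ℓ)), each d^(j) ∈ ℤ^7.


Barcode: M ≅ I[1,6], I[3,3], I[3,4], I[6,7]. HN layers by μ_θ (5 steps, strictly decreasing):
  μ^(1)=58; μ^(2)=61/2; μ^(3)=3; μ^(4)=-41; μ^(5)=-52

((0, 0, 1, 0, 0, 0, 0); (0, 0, 1, 1, 0, 0, 0); (0, 1, 1, 1, 1, 1, 0); (1, 0, 0, 0, 0, 0, 1); (0, 0, 0, 0, 0, 1, 0))


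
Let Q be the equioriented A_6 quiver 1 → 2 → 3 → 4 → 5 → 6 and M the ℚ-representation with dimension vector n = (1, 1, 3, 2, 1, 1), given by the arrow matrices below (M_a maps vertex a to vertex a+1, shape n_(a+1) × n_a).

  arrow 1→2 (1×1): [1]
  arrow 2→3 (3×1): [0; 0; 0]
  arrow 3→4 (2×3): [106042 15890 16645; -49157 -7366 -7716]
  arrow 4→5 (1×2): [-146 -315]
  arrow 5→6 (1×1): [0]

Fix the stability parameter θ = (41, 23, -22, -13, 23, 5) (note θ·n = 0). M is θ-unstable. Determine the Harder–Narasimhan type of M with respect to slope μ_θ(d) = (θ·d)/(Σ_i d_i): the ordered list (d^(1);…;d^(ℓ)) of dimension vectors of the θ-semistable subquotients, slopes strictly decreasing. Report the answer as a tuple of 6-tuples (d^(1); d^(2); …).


Interval decomposition of M: I[1,2], I[3,3], I[3,4], I[3,5], I[6,6].
HN type (ℓ=5): μ^(1)=32; μ^(2)=23; μ^(3)=5; μ^(4)=-13; μ^(5)=-22

((1, 1, 0, 0, 0, 0); (0, 0, 0, 0, 1, 0); (0, 0, 0, 0, 0, 1); (0, 0, 0, 2, 0, 0); (0, 0, 3, 0, 0, 0))


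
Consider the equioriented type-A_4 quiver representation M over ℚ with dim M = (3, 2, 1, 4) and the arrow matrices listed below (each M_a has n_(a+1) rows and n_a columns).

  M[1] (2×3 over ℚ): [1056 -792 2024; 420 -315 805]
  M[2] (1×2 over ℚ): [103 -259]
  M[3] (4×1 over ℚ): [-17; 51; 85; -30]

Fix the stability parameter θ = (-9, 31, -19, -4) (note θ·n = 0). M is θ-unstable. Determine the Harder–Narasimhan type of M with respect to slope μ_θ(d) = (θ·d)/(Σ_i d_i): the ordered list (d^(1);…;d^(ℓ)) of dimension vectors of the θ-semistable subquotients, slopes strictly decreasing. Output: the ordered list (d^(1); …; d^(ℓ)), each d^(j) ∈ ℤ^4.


Barcode: M ≅ I[1,1]^2, I[1,4], I[2,2], I[4,4]^3. HN layers by μ_θ (4 steps, strictly decreasing):
  μ^(1)=31; μ^(2)=8/3; μ^(3)=-4; μ^(4)=-9

((0, 1, 0, 0); (0, 1, 1, 1); (0, 0, 0, 3); (3, 0, 0, 0))


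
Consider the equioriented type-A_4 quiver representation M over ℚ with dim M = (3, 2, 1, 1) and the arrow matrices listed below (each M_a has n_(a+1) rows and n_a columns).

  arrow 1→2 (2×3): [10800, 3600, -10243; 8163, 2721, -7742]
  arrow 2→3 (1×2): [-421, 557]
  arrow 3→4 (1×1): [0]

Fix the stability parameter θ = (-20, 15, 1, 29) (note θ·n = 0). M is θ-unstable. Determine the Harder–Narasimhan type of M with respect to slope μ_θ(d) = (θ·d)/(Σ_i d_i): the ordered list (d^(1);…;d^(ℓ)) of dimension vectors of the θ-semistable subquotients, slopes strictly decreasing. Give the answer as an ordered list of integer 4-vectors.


Interval decomposition of M: I[1,1], I[1,2], I[1,3], I[4,4].
HN type (ℓ=4): μ^(1)=29; μ^(2)=15; μ^(3)=8; μ^(4)=-20

((0, 0, 0, 1); (0, 1, 0, 0); (0, 1, 1, 0); (3, 0, 0, 0))


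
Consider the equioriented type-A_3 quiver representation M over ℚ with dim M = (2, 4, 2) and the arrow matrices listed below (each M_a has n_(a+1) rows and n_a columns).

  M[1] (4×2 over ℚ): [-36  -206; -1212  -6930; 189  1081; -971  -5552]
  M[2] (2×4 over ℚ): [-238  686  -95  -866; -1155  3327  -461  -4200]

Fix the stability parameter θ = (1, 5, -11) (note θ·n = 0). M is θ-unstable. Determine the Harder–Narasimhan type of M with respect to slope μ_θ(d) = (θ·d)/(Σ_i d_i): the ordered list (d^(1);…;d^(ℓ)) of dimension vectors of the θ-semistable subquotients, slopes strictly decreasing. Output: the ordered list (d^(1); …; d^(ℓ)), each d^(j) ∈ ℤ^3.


Interval decomposition of M: I[1,3]^2, I[2,2]^2.
HN type (ℓ=2): μ^(1)=5; μ^(2)=-5/3

((0, 2, 0); (2, 2, 2))


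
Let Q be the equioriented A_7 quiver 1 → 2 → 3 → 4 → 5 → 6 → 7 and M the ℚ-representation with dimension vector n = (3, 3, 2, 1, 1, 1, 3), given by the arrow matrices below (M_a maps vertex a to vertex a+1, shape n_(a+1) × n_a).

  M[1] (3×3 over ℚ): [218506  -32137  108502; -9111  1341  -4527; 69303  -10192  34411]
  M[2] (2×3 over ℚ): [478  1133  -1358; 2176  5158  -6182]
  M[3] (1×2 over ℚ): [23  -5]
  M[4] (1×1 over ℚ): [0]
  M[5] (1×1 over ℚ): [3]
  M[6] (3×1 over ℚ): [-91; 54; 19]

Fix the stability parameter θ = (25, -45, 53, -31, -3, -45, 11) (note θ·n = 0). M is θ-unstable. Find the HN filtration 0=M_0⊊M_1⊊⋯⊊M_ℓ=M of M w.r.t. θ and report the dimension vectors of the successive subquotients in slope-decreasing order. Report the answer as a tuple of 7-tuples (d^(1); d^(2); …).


Via rank(M_{q-1}∘⋯∘M_p): M ≅ I[1,1], I[1,3], I[1,4], I[2,2], I[5,7], I[7,7]^2.
μ_θ-semistable layers: μ^(1)=53; μ^(2)=25; μ^(3)=11; μ^(4)=-10; μ^(5)=-24; μ^(6)=-45

((0, 0, 1, 0, 0, 0, 0); (1, 0, 0, 0, 0, 0, 0); (0, 0, 1, 1, 0, 0, 3); (2, 2, 0, 0, 0, 0, 0); (0, 0, 0, 0, 1, 1, 0); (0, 1, 0, 0, 0, 0, 0))


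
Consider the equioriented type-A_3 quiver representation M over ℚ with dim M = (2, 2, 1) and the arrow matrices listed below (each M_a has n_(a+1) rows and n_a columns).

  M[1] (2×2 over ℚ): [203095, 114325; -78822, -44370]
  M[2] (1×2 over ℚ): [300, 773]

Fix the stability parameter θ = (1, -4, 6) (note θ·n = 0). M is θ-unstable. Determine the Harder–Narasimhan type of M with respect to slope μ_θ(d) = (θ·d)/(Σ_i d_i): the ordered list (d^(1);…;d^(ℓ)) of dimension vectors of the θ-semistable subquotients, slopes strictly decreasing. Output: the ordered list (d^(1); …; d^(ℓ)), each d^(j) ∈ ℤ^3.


Interval decomposition of M: I[1,1], I[1,3], I[2,2].
HN type (ℓ=4): μ^(1)=6; μ^(2)=1; μ^(3)=-3/2; μ^(4)=-4

((0, 0, 1); (1, 0, 0); (1, 1, 0); (0, 1, 0))


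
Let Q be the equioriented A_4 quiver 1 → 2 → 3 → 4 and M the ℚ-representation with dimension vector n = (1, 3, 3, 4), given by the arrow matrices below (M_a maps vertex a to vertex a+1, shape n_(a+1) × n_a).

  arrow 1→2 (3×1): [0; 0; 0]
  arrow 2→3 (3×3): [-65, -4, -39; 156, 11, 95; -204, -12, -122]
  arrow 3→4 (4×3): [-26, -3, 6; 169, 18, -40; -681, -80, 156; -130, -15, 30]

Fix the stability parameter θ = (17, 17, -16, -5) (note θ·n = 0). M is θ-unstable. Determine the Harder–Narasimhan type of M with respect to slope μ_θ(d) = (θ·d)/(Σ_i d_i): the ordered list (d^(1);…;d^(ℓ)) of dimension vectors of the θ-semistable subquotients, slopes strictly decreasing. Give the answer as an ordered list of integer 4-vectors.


Interval decomposition of M: I[1,1], I[2,4]^3, I[4,4].
HN type (ℓ=3): μ^(1)=17; μ^(2)=-4/3; μ^(3)=-5

((1, 0, 0, 0); (0, 3, 3, 3); (0, 0, 0, 1))


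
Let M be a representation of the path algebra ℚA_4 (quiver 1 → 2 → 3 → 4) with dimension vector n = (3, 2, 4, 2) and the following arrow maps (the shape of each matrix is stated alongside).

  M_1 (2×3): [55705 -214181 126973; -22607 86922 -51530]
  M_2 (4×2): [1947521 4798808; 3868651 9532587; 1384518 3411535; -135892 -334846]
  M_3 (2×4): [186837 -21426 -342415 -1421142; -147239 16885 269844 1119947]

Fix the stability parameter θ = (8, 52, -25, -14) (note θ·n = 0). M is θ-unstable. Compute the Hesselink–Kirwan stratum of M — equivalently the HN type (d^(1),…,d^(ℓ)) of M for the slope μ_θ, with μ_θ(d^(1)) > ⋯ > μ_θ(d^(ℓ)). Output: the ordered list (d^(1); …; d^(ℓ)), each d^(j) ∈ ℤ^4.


Interval decomposition of M: I[1,1], I[1,4]^2, I[3,3]^2.
HN type (ℓ=3): μ^(1)=8; μ^(2)=21/4; μ^(3)=-25

((1, 0, 0, 0); (2, 2, 2, 2); (0, 0, 2, 0))


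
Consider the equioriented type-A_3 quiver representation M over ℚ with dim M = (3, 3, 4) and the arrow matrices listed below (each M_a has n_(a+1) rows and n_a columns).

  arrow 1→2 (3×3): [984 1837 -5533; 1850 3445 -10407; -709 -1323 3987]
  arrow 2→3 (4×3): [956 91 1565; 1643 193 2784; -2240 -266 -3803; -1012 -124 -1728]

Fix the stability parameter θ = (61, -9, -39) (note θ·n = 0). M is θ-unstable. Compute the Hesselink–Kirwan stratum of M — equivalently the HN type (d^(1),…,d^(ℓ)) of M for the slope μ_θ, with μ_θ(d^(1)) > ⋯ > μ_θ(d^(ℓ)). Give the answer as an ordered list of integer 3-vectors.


Barcode: M ≅ I[1,3]^3, I[3,3]. HN layers by μ_θ (2 steps, strictly decreasing):
  μ^(1)=13/3; μ^(2)=-39

((3, 3, 3); (0, 0, 1))


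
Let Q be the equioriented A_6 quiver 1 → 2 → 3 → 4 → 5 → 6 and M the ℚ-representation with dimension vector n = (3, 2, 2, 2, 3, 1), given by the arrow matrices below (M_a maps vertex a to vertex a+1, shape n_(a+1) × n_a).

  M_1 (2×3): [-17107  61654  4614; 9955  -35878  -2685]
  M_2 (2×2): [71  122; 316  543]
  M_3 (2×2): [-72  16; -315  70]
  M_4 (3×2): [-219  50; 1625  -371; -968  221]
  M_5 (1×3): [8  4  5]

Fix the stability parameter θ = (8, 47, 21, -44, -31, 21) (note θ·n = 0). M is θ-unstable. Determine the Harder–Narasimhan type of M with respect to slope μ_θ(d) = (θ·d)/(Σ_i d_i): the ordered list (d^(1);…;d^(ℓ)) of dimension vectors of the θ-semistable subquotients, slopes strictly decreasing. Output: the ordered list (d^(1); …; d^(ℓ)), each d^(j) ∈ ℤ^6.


Interval decomposition of M: I[1,1], I[1,3], I[1,6], I[4,5], I[5,5].
HN type (ℓ=6): μ^(1)=34; μ^(2)=21; μ^(3)=8; μ^(4)=1/5; μ^(5)=-31; μ^(6)=-44

((0, 1, 1, 0, 0, 0); (0, 0, 0, 0, 0, 1); (2, 0, 0, 0, 0, 0); (1, 1, 1, 1, 1, 0); (0, 0, 0, 0, 2, 0); (0, 0, 0, 1, 0, 0))


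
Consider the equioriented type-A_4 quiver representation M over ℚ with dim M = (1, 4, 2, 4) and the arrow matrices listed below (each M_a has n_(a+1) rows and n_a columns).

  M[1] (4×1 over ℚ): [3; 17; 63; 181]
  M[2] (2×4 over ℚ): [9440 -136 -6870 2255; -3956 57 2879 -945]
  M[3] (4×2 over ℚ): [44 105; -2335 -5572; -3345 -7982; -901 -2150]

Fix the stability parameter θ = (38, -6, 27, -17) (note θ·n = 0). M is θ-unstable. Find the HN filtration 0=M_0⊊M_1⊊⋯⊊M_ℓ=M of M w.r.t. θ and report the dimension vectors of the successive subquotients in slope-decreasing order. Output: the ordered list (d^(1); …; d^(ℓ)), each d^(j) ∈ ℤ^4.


Via rank(M_{q-1}∘⋯∘M_p): M ≅ I[1,4], I[2,2]^2, I[2,4], I[4,4]^2.
μ_θ-semistable layers: μ^(1)=21/2; μ^(2)=5; μ^(3)=-6; μ^(4)=-17

((1, 1, 1, 1); (0, 0, 1, 1); (0, 3, 0, 0); (0, 0, 0, 2))


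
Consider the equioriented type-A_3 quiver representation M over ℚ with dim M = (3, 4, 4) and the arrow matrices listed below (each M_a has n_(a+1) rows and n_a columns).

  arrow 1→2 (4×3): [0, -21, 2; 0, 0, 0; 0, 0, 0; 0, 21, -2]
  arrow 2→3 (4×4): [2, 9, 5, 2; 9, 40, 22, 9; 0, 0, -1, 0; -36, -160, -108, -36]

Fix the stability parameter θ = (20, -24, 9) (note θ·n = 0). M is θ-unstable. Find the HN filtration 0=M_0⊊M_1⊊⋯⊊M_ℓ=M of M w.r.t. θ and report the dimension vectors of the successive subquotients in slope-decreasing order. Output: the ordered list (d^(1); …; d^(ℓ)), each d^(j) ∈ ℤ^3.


Via rank(M_{q-1}∘⋯∘M_p): M ≅ I[1,1]^2, I[1,2], I[2,3]^3, I[3,3].
μ_θ-semistable layers: μ^(1)=20; μ^(2)=9; μ^(3)=-2; μ^(4)=-24

((2, 0, 0); (0, 0, 4); (1, 1, 0); (0, 3, 0))


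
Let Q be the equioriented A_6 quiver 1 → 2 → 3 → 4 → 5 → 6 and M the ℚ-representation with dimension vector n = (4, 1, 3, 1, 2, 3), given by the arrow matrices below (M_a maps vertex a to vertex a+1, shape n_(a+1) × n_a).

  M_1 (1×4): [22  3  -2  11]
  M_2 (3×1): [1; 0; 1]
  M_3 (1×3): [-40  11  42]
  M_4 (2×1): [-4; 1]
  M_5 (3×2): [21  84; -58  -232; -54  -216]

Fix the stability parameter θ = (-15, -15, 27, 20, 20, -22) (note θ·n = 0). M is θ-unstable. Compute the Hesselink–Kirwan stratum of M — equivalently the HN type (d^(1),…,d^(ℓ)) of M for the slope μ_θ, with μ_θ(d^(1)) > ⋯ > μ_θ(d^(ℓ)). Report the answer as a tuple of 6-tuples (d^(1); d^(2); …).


Interval decomposition of M: I[1,1]^3, I[1,5], I[3,3]^2, I[5,6], I[6,6]^2.
HN type (ℓ=5): μ^(1)=27; μ^(2)=67/3; μ^(3)=-1; μ^(4)=-15; μ^(5)=-22

((0, 0, 2, 0, 0, 0); (0, 0, 1, 1, 1, 0); (0, 0, 0, 0, 1, 1); (4, 1, 0, 0, 0, 0); (0, 0, 0, 0, 0, 2))


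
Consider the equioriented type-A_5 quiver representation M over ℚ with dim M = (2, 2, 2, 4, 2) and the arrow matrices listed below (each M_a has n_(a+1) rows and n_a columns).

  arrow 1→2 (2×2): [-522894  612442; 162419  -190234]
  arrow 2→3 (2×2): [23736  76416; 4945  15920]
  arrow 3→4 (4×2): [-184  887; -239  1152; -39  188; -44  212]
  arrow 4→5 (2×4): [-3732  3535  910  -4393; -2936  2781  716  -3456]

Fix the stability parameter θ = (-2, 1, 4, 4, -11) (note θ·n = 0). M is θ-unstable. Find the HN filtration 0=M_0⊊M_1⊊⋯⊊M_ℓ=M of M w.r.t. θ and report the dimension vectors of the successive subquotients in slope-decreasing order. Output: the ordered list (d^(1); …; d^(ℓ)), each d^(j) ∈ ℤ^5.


Interval decomposition of M: I[1,2], I[1,4], I[3,5], I[4,4], I[4,5].
HN type (ℓ=5): μ^(1)=4; μ^(2)=1; μ^(3)=-1; μ^(4)=-2; μ^(5)=-7/2

((0, 0, 1, 2, 0); (0, 2, 0, 0, 0); (0, 0, 1, 1, 1); (2, 0, 0, 0, 0); (0, 0, 0, 1, 1))


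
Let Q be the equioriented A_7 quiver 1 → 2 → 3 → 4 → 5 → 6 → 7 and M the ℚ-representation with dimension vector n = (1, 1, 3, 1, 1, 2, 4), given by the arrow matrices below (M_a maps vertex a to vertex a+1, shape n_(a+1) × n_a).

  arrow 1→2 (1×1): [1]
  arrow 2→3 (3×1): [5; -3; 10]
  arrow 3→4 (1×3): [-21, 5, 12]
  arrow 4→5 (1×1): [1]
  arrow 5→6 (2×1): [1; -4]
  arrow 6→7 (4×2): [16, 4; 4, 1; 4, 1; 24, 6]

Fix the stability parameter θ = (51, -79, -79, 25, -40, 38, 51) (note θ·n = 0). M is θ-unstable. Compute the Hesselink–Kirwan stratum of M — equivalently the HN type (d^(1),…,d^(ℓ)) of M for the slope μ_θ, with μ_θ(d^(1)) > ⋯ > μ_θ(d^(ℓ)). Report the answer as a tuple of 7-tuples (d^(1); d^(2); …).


Interval decomposition of M: I[1,3], I[3,3], I[3,6], I[6,7], I[7,7]^3.
HN type (ℓ=5): μ^(1)=51; μ^(2)=38; μ^(3)=-15/2; μ^(4)=-107/3; μ^(5)=-79

((0, 0, 0, 0, 0, 0, 4); (0, 0, 0, 0, 0, 2, 0); (0, 0, 0, 1, 1, 0, 0); (1, 1, 1, 0, 0, 0, 0); (0, 0, 2, 0, 0, 0, 0))


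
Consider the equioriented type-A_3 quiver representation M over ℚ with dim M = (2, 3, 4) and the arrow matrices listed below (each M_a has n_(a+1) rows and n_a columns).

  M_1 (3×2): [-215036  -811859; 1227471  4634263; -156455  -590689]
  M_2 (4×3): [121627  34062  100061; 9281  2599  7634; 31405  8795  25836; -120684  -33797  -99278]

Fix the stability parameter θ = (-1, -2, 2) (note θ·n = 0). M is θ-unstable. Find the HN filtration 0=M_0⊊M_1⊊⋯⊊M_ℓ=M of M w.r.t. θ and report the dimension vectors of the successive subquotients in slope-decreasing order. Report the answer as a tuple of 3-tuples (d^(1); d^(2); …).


Barcode: M ≅ I[1,3]^2, I[2,3], I[3,3]. HN layers by μ_θ (3 steps, strictly decreasing):
  μ^(1)=2; μ^(2)=-3/2; μ^(3)=-2

((0, 0, 4); (2, 2, 0); (0, 1, 0))


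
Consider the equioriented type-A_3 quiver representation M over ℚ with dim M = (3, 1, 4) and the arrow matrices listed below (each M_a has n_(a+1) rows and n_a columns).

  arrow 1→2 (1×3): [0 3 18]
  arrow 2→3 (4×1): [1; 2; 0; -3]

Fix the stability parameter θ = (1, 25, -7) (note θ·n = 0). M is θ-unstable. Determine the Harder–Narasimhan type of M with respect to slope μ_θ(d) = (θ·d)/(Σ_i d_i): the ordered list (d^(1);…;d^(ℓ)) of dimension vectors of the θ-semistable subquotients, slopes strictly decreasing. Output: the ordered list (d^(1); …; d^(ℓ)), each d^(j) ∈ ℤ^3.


Via rank(M_{q-1}∘⋯∘M_p): M ≅ I[1,1]^2, I[1,3], I[3,3]^3.
μ_θ-semistable layers: μ^(1)=9; μ^(2)=1; μ^(3)=-7

((0, 1, 1); (3, 0, 0); (0, 0, 3))


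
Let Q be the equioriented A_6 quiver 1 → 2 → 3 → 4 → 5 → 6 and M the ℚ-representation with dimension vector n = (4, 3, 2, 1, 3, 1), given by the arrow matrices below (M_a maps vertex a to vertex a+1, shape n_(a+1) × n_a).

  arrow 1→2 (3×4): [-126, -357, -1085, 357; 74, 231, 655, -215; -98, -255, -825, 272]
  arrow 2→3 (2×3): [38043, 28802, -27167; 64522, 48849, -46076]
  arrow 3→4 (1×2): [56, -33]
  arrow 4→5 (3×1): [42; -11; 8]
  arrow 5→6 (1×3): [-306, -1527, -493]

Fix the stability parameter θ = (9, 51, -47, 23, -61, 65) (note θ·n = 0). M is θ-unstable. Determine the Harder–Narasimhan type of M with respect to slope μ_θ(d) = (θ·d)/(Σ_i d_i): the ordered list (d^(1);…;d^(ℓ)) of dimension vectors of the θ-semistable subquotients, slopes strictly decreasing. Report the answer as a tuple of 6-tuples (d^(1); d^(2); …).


Barcode: M ≅ I[1,1]^2, I[1,3], I[1,6], I[2,2], I[5,5]^2. HN layers by μ_θ (6 steps, strictly decreasing):
  μ^(1)=65; μ^(2)=51; μ^(3)=9; μ^(4)=13/3; μ^(5)=-5; μ^(6)=-61

((0, 0, 0, 0, 0, 1); (0, 1, 0, 0, 0, 0); (2, 0, 0, 0, 0, 0); (1, 1, 1, 0, 0, 0); (1, 1, 1, 1, 1, 0); (0, 0, 0, 0, 2, 0))


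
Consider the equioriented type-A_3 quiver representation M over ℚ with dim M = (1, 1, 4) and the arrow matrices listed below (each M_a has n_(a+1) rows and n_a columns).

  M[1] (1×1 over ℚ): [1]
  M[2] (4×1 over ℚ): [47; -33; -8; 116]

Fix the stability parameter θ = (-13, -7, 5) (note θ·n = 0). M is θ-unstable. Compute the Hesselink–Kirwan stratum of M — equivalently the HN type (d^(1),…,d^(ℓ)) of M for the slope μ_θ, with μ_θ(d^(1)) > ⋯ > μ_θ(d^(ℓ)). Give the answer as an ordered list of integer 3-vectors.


Via rank(M_{q-1}∘⋯∘M_p): M ≅ I[1,3], I[3,3]^3.
μ_θ-semistable layers: μ^(1)=5; μ^(2)=-7; μ^(3)=-13

((0, 0, 4); (0, 1, 0); (1, 0, 0))


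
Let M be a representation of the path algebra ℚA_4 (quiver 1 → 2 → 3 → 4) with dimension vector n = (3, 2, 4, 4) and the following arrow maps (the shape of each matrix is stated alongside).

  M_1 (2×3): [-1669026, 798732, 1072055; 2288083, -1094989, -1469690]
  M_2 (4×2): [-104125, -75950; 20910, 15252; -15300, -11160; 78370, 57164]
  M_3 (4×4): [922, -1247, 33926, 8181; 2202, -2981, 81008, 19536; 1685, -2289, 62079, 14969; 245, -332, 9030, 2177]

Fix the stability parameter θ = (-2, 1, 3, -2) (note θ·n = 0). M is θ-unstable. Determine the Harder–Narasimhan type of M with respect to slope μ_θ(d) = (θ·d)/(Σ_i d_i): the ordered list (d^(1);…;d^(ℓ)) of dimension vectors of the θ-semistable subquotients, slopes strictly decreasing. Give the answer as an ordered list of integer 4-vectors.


Barcode: M ≅ I[1,1], I[1,2], I[1,4], I[3,4]^3. HN layers by μ_θ (4 steps, strictly decreasing):
  μ^(1)=1; μ^(2)=2/3; μ^(3)=1/2; μ^(4)=-2

((0, 1, 0, 0); (0, 1, 1, 1); (0, 0, 3, 3); (3, 0, 0, 0))


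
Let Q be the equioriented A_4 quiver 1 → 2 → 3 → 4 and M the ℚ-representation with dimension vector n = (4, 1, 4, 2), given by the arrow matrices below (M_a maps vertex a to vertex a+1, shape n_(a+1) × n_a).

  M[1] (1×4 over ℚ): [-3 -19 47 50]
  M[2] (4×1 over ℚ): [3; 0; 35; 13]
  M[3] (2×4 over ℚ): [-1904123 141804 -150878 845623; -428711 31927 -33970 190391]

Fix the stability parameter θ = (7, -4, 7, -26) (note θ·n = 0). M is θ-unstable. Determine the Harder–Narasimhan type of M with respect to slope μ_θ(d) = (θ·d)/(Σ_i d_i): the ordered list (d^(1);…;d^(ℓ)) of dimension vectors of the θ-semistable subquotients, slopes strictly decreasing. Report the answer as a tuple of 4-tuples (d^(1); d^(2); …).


Interval decomposition of M: I[1,1]^3, I[1,3], I[3,3], I[3,4]^2.
HN type (ℓ=3): μ^(1)=7; μ^(2)=3/2; μ^(3)=-19/2

((3, 0, 2, 0); (1, 1, 0, 0); (0, 0, 2, 2))


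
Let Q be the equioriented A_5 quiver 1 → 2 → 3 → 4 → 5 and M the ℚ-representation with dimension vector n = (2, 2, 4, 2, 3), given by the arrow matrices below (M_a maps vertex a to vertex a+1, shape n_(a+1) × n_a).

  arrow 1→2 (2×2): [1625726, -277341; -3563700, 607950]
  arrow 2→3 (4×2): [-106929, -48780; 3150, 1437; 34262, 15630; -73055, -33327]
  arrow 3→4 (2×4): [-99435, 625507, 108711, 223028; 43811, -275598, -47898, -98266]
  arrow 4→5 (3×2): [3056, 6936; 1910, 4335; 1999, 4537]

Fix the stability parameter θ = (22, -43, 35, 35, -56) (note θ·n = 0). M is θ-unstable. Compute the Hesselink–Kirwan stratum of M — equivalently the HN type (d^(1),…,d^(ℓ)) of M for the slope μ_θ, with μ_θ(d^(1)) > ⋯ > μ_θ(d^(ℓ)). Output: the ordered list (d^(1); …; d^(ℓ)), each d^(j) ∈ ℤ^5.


Barcode: M ≅ I[1,1], I[1,5], I[2,5], I[3,3]^2, I[5,5]. HN layers by μ_θ (6 steps, strictly decreasing):
  μ^(1)=35; μ^(2)=22; μ^(3)=14/3; μ^(4)=-21/2; μ^(5)=-43; μ^(6)=-56

((0, 0, 2, 0, 0); (1, 0, 0, 0, 0); (0, 0, 2, 2, 2); (1, 1, 0, 0, 0); (0, 1, 0, 0, 0); (0, 0, 0, 0, 1))


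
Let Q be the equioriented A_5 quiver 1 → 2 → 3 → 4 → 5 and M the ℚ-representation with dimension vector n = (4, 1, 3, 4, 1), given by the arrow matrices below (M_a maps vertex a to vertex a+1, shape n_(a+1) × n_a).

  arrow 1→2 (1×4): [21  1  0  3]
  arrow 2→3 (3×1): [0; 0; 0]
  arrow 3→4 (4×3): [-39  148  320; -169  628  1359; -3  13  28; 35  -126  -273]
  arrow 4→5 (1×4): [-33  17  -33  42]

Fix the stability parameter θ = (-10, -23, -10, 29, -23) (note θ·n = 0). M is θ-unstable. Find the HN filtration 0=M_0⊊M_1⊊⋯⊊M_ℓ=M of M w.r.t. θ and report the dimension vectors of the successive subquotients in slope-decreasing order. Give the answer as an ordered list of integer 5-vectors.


Via rank(M_{q-1}∘⋯∘M_p): M ≅ I[1,1]^3, I[1,2], I[3,4]^2, I[3,5], I[4,4].
μ_θ-semistable layers: μ^(1)=29; μ^(2)=3; μ^(3)=-10; μ^(4)=-33/2

((0, 0, 0, 3, 0); (0, 0, 0, 1, 1); (3, 0, 3, 0, 0); (1, 1, 0, 0, 0))


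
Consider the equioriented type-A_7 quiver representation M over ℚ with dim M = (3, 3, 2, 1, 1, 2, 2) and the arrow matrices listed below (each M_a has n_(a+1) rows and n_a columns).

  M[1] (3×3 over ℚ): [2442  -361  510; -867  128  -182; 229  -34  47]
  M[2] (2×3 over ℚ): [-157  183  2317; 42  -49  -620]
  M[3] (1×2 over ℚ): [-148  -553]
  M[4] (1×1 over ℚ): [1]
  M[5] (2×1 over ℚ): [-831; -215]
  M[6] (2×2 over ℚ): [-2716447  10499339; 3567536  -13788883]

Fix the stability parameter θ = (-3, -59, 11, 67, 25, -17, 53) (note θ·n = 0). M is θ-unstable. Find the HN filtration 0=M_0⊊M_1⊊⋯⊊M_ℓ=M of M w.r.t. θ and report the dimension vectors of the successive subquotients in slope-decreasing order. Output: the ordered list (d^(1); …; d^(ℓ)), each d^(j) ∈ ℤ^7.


Interval decomposition of M: I[1,2], I[1,3], I[1,7], I[6,7].
HN type (ℓ=5): μ^(1)=53; μ^(2)=25; μ^(3)=11; μ^(4)=-17; μ^(5)=-31

((0, 0, 0, 0, 0, 0, 2); (0, 0, 0, 1, 1, 1, 0); (0, 0, 2, 0, 0, 0, 0); (0, 0, 0, 0, 0, 1, 0); (3, 3, 0, 0, 0, 0, 0))


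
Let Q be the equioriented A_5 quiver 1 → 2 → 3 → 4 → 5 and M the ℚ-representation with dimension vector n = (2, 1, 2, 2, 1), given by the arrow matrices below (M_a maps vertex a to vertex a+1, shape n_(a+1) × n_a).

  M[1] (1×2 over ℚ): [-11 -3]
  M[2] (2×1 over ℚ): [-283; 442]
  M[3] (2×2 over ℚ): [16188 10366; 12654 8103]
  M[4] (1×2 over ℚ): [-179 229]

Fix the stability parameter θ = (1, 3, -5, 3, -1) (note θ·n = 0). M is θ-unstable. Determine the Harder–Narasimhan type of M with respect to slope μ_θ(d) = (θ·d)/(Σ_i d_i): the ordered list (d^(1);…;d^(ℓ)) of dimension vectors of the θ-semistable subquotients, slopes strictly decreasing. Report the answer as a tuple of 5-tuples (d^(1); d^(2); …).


Interval decomposition of M: I[1,1], I[1,5], I[3,3], I[4,4].
HN type (ℓ=4): μ^(1)=3; μ^(2)=1; μ^(3)=-1/3; μ^(4)=-5

((0, 0, 0, 1, 0); (1, 0, 0, 1, 1); (1, 1, 1, 0, 0); (0, 0, 1, 0, 0))


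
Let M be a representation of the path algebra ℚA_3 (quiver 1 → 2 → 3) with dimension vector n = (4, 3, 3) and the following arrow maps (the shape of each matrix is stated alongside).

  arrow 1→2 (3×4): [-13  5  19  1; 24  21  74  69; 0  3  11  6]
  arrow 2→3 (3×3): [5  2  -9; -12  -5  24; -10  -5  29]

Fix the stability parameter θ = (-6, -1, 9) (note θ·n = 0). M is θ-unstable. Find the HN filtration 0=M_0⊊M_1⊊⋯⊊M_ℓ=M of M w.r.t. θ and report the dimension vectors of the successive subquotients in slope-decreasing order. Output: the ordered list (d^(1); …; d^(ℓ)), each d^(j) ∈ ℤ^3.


Interval decomposition of M: I[1,1], I[1,3]^3.
HN type (ℓ=3): μ^(1)=9; μ^(2)=-1; μ^(3)=-6

((0, 0, 3); (0, 3, 0); (4, 0, 0))


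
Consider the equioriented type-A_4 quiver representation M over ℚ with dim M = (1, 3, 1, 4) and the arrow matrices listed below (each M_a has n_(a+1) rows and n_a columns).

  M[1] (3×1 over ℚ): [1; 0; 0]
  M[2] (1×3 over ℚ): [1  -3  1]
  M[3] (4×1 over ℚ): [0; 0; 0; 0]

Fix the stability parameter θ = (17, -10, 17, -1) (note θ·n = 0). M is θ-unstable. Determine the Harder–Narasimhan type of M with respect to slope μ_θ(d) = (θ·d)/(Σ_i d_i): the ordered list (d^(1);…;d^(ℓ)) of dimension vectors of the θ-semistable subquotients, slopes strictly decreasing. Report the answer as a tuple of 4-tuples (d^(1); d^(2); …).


Barcode: M ≅ I[1,3], I[2,2]^2, I[4,4]^4. HN layers by μ_θ (4 steps, strictly decreasing):
  μ^(1)=17; μ^(2)=7/2; μ^(3)=-1; μ^(4)=-10

((0, 0, 1, 0); (1, 1, 0, 0); (0, 0, 0, 4); (0, 2, 0, 0))


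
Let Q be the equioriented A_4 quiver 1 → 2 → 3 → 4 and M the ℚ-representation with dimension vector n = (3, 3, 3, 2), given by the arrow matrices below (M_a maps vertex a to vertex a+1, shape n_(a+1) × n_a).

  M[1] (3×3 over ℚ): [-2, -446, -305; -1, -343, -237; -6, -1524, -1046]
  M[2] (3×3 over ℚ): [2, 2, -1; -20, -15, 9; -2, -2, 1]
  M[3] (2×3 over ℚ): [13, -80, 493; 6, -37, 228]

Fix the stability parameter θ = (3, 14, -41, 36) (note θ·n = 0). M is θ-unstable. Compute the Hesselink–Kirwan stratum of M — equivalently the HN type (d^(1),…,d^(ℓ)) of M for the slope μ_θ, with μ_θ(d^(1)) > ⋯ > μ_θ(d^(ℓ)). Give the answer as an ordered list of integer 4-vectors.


Via rank(M_{q-1}∘⋯∘M_p): M ≅ I[1,2], I[1,3], I[1,4], I[3,4].
μ_θ-semistable layers: μ^(1)=36; μ^(2)=14; μ^(3)=3; μ^(4)=-8; μ^(5)=-41

((0, 0, 0, 2); (0, 1, 0, 0); (1, 0, 0, 0); (2, 2, 2, 0); (0, 0, 1, 0))


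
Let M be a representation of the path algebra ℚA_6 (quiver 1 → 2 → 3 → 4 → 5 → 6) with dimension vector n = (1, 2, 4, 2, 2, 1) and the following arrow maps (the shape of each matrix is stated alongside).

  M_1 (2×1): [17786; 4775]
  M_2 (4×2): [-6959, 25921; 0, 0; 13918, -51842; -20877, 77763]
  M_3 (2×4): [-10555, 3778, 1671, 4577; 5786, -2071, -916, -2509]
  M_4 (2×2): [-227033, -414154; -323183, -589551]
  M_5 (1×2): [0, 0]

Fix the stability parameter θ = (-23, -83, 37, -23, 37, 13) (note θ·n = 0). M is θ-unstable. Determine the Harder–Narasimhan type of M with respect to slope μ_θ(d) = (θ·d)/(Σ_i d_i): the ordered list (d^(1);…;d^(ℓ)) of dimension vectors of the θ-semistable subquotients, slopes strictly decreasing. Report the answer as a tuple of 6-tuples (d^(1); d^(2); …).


Barcode: M ≅ I[1,5], I[2,2], I[3,3]^2, I[3,5], I[6,6]. HN layers by μ_θ (5 steps, strictly decreasing):
  μ^(1)=37; μ^(2)=13; μ^(3)=7; μ^(4)=-53; μ^(5)=-83

((0, 0, 2, 0, 2, 0); (0, 0, 0, 0, 0, 1); (0, 0, 2, 2, 0, 0); (1, 1, 0, 0, 0, 0); (0, 1, 0, 0, 0, 0))


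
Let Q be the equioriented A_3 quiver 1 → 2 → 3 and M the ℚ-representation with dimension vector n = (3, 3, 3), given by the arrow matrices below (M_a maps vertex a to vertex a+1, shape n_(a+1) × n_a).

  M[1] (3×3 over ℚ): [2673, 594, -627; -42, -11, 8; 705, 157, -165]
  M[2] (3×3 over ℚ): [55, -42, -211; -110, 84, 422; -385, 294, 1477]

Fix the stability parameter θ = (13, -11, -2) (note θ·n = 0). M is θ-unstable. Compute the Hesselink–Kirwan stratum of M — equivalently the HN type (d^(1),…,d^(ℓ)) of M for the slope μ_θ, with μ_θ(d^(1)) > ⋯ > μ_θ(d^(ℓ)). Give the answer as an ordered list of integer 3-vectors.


Interval decomposition of M: I[1,1], I[1,2], I[1,3], I[2,2], I[3,3]^2.
HN type (ℓ=5): μ^(1)=13; μ^(2)=1; μ^(3)=0; μ^(4)=-2; μ^(5)=-11

((1, 0, 0); (1, 1, 0); (1, 1, 1); (0, 0, 2); (0, 1, 0))


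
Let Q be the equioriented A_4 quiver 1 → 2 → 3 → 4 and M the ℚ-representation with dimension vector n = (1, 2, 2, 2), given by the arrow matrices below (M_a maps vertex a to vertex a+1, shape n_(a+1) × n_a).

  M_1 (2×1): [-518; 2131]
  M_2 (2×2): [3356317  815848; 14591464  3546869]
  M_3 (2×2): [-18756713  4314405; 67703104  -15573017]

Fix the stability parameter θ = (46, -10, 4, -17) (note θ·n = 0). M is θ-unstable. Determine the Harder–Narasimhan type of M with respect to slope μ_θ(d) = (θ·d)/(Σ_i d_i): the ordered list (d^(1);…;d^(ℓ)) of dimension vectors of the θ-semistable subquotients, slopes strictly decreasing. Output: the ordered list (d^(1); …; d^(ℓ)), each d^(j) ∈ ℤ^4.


Interval decomposition of M: I[1,4], I[2,4].
HN type (ℓ=3): μ^(1)=23/4; μ^(2)=-13/2; μ^(3)=-10

((1, 1, 1, 1); (0, 0, 1, 1); (0, 1, 0, 0))


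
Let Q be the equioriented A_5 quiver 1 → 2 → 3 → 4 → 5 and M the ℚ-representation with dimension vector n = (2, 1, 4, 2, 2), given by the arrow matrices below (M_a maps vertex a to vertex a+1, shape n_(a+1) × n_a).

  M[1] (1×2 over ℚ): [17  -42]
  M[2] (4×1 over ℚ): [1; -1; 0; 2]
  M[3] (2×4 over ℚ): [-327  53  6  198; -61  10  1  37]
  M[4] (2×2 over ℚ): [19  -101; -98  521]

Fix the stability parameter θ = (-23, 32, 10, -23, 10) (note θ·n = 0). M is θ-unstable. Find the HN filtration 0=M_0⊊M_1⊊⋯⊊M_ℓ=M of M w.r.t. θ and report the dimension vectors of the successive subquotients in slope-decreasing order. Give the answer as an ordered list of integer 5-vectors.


Interval decomposition of M: I[1,1], I[1,5], I[3,3]^2, I[3,5].
HN type (ℓ=4): μ^(1)=10; μ^(2)=19/3; μ^(3)=-13/2; μ^(4)=-23

((0, 0, 2, 0, 2); (0, 1, 1, 1, 0); (0, 0, 1, 1, 0); (2, 0, 0, 0, 0))


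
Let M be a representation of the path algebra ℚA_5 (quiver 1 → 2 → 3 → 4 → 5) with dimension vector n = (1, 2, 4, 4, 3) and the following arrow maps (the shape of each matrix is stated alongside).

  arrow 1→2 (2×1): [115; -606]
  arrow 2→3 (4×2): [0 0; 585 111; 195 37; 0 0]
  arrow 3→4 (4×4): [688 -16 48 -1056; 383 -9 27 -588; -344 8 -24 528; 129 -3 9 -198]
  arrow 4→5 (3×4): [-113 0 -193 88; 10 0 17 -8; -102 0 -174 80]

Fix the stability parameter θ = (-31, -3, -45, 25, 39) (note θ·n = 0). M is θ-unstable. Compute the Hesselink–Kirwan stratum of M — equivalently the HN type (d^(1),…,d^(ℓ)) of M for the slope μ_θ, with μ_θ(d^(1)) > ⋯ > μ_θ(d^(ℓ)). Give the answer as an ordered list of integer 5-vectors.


Interval decomposition of M: I[1,3], I[2,2], I[3,3], I[3,4]^2, I[4,5]^2, I[5,5].
HN type (ℓ=6): μ^(1)=39; μ^(2)=25; μ^(3)=-3; μ^(4)=-24; μ^(5)=-31; μ^(6)=-45

((0, 0, 0, 0, 3); (0, 0, 0, 4, 0); (0, 1, 0, 0, 0); (0, 1, 1, 0, 0); (1, 0, 0, 0, 0); (0, 0, 3, 0, 0))


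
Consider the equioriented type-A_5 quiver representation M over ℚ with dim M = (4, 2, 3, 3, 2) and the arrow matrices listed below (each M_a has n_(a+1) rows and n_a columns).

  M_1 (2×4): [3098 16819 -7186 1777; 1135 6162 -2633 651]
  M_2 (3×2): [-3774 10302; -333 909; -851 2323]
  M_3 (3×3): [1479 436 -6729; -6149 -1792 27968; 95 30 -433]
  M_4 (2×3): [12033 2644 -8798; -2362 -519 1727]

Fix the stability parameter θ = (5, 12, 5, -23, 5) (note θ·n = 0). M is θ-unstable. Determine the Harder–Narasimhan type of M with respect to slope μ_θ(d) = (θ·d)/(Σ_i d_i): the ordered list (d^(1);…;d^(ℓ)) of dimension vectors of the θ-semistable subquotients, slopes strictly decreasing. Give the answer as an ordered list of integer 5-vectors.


Interval decomposition of M: I[1,1]^2, I[1,2], I[1,5], I[3,4], I[3,5].
HN type (ℓ=4): μ^(1)=12; μ^(2)=5; μ^(3)=-1/4; μ^(4)=-9

((0, 1, 0, 0, 0); (3, 0, 0, 0, 2); (1, 1, 1, 1, 0); (0, 0, 2, 2, 0))


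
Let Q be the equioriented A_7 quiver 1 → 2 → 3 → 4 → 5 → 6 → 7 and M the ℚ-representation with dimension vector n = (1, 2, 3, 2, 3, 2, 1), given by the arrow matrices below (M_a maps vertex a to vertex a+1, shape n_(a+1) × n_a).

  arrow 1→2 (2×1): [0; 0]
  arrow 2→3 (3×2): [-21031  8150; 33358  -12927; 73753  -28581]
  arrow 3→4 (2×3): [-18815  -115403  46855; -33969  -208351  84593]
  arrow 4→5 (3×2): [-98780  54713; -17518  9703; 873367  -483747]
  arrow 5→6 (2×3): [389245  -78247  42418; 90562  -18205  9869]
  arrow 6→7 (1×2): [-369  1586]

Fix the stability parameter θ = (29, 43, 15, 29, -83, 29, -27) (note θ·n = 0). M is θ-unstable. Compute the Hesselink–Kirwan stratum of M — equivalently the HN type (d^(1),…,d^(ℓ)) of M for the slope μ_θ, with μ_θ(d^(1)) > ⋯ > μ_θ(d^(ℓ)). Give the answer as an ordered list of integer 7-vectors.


Via rank(M_{q-1}∘⋯∘M_p): M ≅ I[1,1], I[2,6], I[2,7], I[3,3], I[5,5].
μ_θ-semistable layers: μ^(1)=29; μ^(2)=15; μ^(3)=1; μ^(4)=-83

((1, 0, 0, 0, 0, 1, 0); (0, 0, 1, 0, 0, 0, 0); (0, 2, 2, 2, 2, 1, 1); (0, 0, 0, 0, 1, 0, 0))
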